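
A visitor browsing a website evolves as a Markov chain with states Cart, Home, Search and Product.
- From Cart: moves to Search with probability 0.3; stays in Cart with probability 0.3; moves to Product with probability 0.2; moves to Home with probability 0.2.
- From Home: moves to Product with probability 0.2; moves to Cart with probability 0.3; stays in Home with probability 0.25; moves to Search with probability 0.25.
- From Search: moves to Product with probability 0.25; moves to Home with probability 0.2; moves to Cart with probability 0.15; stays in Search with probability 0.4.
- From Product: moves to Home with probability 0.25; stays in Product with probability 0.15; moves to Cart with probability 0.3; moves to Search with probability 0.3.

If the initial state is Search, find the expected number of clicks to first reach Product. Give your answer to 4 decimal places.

4.3708

Let t(s) be the expected number of clicks to first reach Product from state s, with t(Product) = 0. Conditioning on the first click:
t(Cart) = 1 + 0.3·t(Cart) + 0.2·t(Home) + 0.3·t(Search)
t(Home) = 1 + 0.3·t(Cart) + 0.25·t(Home) + 0.25·t(Search)
t(Search) = 1 + 0.15·t(Cart) + 0.2·t(Home) + 0.4·t(Search)
Solving: t(Cart) = 4.6279, t(Home) = 4.6414, t(Search) = 4.3708.
Expected clicks from Search to Product: 4.3708.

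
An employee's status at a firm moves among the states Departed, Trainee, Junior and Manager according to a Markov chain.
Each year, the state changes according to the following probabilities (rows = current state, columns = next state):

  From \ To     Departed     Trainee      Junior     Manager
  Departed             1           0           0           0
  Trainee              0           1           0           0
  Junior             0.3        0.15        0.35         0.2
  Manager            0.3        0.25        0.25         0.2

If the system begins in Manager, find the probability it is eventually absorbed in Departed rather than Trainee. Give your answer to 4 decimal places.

Let h(s) be the probability of absorption at Departed starting from transient state s. Then h(Departed) = 1 and h(Trainee) = 0. By first-step analysis:
h(Junior) = 0.3·1 + 0.15·0 + 0.35·h(Junior) + 0.2·h(Manager)
h(Manager) = 0.3·1 + 0.25·0 + 0.25·h(Junior) + 0.2·h(Manager)
Solving: h(Junior) = 0.6383, h(Manager) = 0.5745.
Starting from Manager, the probability is 0.5745.

0.5745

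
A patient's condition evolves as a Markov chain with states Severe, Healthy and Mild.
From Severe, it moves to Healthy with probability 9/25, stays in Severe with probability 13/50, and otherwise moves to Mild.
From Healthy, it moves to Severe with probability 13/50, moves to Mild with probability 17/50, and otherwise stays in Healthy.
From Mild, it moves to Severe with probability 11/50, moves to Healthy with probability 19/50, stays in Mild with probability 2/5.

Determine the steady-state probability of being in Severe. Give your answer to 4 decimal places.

0.2451

Let the stationary distribution be π with π = πP and π_1 + π_2 + π_3 = 1.
π_1 = 0.26·π_1 + 0.26·π_2 + 0.22·π_3
π_2 = 0.36·π_1 + 0.4·π_2 + 0.38·π_3
Solving with the normalization constraint gives π = (0.2451, 0.3828, 0.3721).
So the stationary probability of Severe is 0.2451.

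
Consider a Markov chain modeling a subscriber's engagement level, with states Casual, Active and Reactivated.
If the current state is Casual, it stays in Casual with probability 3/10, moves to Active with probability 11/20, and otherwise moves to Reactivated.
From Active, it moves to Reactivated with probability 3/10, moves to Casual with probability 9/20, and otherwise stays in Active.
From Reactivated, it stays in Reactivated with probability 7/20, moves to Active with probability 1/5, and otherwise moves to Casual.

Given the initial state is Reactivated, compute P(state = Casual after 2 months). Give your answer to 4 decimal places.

Sum over the intermediate state after 1 month:
P = P(Reactivated→Casual)·P(Casual→Casual) + P(Reactivated→Active)·P(Active→Casual) + P(Reactivated→Reactivated)·P(Reactivated→Casual)
  = 0.45×0.3 + 0.2×0.45 + 0.35×0.45
  = 0.1350 + 0.0900 + 0.1575 = 0.3825

0.3825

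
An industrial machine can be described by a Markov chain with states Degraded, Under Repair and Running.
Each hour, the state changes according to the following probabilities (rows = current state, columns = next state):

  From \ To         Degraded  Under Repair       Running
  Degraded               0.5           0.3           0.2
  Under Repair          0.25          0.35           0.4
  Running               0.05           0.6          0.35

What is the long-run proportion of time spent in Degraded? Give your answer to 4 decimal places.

Let the stationary distribution be π with π = πP and π_1 + π_2 + π_3 = 1.
π_1 = 0.5·π_1 + 0.25·π_2 + 0.05·π_3
π_2 = 0.3·π_1 + 0.35·π_2 + 0.6·π_3
Solving with the normalization constraint gives π = (0.2441, 0.4214, 0.3344).
So the stationary probability of Degraded is 0.2441.

0.2441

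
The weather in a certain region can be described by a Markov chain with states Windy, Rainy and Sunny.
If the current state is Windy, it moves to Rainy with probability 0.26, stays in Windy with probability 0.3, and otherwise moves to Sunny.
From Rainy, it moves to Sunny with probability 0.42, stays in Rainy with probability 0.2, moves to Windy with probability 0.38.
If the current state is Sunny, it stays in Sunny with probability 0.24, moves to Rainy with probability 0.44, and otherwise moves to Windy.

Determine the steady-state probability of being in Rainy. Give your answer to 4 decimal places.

Let the stationary distribution be π with π = πP and π_1 + π_2 + π_3 = 1.
π_1 = 0.3·π_1 + 0.38·π_2 + 0.32·π_3
π_2 = 0.26·π_1 + 0.2·π_2 + 0.44·π_3
Solving with the normalization constraint gives π = (0.3318, 0.3067, 0.3616).
So the stationary probability of Rainy is 0.3067.

0.3067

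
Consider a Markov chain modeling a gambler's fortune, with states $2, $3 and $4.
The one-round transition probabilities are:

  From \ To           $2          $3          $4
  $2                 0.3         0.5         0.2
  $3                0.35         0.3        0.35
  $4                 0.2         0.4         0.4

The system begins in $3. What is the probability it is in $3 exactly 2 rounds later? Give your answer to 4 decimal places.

0.4050

Sum over the intermediate state after 1 round:
P = P($3→$2)·P($2→$3) + P($3→$3)·P($3→$3) + P($3→$4)·P($4→$3)
  = 0.35×0.5 + 0.3×0.3 + 0.35×0.4
  = 0.1750 + 0.0900 + 0.1400 = 0.4050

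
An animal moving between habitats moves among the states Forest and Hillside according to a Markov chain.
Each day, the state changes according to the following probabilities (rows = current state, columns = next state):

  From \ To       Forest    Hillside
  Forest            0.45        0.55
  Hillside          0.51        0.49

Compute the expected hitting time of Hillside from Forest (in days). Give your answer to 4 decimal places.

1.8182

Let t(s) be the expected number of days to first reach Hillside from state s, with t(Hillside) = 0. Conditioning on the first day:
t(Forest) = 1 + 0.45·t(Forest)
Solving: t(Forest) = 1.8182.
Expected days from Forest to Hillside: 1.8182.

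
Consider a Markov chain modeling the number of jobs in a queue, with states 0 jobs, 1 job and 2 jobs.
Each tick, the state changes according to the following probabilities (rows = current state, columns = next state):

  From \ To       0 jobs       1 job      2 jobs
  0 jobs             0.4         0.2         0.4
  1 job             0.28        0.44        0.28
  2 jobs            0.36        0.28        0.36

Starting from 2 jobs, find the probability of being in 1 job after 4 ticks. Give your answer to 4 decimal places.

Propagate the distribution vector 4 ticks from 2 jobs.
After 0 ticks: (0.0000, 0.0000, 1.0000)
After 1 tick: (0.3600, 0.2800, 0.3600)
After 2 ticks: (0.3520, 0.2960, 0.3520)
After 3 ticks: (0.3504, 0.2992, 0.3504)
After 4 ticks: (0.3501, 0.2998, 0.3501)
P(in 1 job after 4 ticks) = 0.2998

0.2998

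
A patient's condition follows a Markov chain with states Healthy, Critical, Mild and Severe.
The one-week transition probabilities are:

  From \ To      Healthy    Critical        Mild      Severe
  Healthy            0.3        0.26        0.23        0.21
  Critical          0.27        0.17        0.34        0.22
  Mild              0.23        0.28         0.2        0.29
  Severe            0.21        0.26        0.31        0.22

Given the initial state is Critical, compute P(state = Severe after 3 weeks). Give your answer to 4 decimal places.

0.2354

Propagate the distribution vector 3 weeks from Critical.
After 0 weeks: (0.0000, 1.0000, 0.0000, 0.0000)
After 1 week: (0.2700, 0.1700, 0.3400, 0.2200)
After 2 weeks: (0.2513, 0.2515, 0.2561, 0.2411)
After 3 weeks: (0.2528, 0.2425, 0.2693, 0.2354)
P(in Severe after 3 weeks) = 0.2354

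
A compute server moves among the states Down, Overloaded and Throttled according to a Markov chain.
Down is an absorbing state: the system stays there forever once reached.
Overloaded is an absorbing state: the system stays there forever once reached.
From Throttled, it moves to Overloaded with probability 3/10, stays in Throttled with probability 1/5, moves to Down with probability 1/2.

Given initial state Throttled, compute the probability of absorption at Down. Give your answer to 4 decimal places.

Let h(s) be the probability of absorption at Down starting from transient state s. Then h(Down) = 1 and h(Overloaded) = 0. By first-step analysis:
h(Throttled) = 0.5·1 + 0.3·0 + 0.2·h(Throttled)
Solving: h(Throttled) = 0.6250.
Starting from Throttled, the probability is 0.6250.

0.6250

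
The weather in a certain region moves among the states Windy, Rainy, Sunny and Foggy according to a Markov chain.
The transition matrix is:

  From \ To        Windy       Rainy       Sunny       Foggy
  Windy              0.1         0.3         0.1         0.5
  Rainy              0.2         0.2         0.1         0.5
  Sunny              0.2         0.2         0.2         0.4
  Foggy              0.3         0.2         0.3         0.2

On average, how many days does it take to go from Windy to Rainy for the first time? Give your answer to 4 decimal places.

Let t(s) be the expected number of days to first reach Rainy from state s, with t(Rainy) = 0. Conditioning on the first day:
t(Windy) = 1 + 0.1·t(Windy) + 0.1·t(Sunny) + 0.5·t(Foggy)
t(Sunny) = 1 + 0.2·t(Windy) + 0.2·t(Sunny) + 0.4·t(Foggy)
t(Foggy) = 1 + 0.3·t(Windy) + 0.3·t(Sunny) + 0.2·t(Foggy)
Solving: t(Windy) = 4.1034, t(Sunny) = 4.5172, t(Foggy) = 4.4828.
Expected days from Windy to Rainy: 4.1034.

4.1034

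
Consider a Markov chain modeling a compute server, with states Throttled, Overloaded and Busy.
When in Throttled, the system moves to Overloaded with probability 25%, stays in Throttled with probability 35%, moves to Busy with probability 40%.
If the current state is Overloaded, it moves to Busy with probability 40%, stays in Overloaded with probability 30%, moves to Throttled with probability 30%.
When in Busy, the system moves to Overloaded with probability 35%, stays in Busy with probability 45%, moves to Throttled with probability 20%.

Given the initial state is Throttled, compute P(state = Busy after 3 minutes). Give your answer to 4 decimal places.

Propagate the distribution vector 3 minutes from Throttled.
After 0 minutes: (1.0000, 0.0000, 0.0000)
After 1 minute: (0.3500, 0.2500, 0.4000)
After 2 minutes: (0.2775, 0.3025, 0.4200)
After 3 minutes: (0.2719, 0.3071, 0.4210)
P(in Busy after 3 minutes) = 0.4210

0.4210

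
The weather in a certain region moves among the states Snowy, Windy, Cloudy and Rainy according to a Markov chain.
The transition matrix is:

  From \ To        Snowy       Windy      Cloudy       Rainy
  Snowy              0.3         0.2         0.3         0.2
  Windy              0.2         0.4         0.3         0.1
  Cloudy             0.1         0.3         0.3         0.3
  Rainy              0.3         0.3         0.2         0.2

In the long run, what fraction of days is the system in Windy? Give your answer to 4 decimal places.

0.3097

Let the stationary distribution be π with π = πP and π_1 + π_2 + π_3 + π_4 = 1.
π_1 = 0.3·π_1 + 0.2·π_2 + 0.1·π_3 + 0.3·π_4
π_2 = 0.2·π_1 + 0.4·π_2 + 0.3·π_3 + 0.3·π_4
π_3 = 0.3·π_1 + 0.3·π_2 + 0.3·π_3 + 0.2·π_4
Solving with the normalization constraint gives π = (0.2130, 0.3097, 0.2803, 0.1971).
So the stationary probability of Windy is 0.3097.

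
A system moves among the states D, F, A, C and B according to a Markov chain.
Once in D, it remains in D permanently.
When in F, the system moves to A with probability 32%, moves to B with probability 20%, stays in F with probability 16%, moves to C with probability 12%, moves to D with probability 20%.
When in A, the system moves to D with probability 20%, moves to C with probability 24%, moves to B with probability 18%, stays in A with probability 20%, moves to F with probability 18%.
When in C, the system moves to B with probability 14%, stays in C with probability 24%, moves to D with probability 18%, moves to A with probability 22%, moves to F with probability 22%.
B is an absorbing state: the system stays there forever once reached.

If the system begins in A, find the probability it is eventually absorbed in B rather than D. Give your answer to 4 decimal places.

0.4721

Let h(s) be the probability of absorption at B starting from transient state s. Then h(B) = 1 and h(D) = 0. By first-step analysis:
h(F) = 0.2·0 + 0.16·h(F) + 0.32·h(A) + 0.12·h(C) + 0.2·1
h(A) = 0.2·0 + 0.18·h(F) + 0.2·h(A) + 0.24·h(C) + 0.18·1
h(C) = 0.18·0 + 0.22·h(F) + 0.22·h(A) + 0.24·h(C) + 0.14·1
Solving: h(F) = 0.4838, h(A) = 0.4721, h(C) = 0.4609.
Starting from A, the probability is 0.4721.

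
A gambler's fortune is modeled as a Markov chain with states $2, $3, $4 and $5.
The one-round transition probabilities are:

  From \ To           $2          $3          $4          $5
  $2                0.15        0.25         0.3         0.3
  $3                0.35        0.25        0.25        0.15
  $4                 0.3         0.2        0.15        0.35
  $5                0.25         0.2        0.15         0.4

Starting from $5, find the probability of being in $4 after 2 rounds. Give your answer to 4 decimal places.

0.2075

Propagate the distribution vector 2 rounds from $5.
After 0 rounds: (0.0000, 0.0000, 0.0000, 1.0000)
After 1 round: (0.2500, 0.2000, 0.1500, 0.4000)
After 2 rounds: (0.2525, 0.2225, 0.2075, 0.3175)
P(in $4 after 2 rounds) = 0.2075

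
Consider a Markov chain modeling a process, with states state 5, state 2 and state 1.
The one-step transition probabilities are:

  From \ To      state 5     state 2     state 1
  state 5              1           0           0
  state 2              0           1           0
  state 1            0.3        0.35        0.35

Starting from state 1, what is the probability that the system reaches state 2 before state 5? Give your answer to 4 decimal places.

Let h(s) be the probability of absorption at state 2 starting from transient state s. Then h(state 2) = 1 and h(state 5) = 0. By first-step analysis:
h(state 1) = 0.3·0 + 0.35·1 + 0.35·h(state 1)
Solving: h(state 1) = 0.5385.
Starting from state 1, the probability is 0.5385.

0.5385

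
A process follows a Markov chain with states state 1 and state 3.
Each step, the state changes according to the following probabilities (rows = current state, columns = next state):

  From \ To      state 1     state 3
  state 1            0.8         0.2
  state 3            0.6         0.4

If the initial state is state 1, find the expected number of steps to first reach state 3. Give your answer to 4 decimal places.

5.0000

Let t(s) be the expected number of steps to first reach state 3 from state s, with t(state 3) = 0. Conditioning on the first step:
t(state 1) = 1 + 0.8·t(state 1)
Solving: t(state 1) = 5.0000.
Expected steps from state 1 to state 3: 5.0000.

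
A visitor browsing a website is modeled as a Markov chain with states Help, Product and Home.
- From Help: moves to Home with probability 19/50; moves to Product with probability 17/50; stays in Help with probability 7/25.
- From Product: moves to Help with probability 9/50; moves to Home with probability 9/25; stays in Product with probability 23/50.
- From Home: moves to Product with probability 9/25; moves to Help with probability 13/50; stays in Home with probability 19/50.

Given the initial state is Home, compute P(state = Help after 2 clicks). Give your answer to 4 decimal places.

0.2364

Sum over the intermediate state after 1 click:
P = P(Home→Help)·P(Help→Help) + P(Home→Product)·P(Product→Help) + P(Home→Home)·P(Home→Help)
  = 0.26×0.28 + 0.36×0.18 + 0.38×0.26
  = 0.0728 + 0.0648 + 0.0988 = 0.2364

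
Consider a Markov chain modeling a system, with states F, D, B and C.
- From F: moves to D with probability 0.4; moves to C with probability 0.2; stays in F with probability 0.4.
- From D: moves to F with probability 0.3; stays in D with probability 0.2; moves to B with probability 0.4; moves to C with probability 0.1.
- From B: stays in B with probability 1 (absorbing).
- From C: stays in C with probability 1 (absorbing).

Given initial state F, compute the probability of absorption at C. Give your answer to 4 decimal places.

0.5556

Let h(s) be the probability of absorption at C starting from transient state s. Then h(C) = 1 and h(B) = 0. By first-step analysis:
h(F) = 0.4·h(F) + 0.4·h(D) + 0.2·1
h(D) = 0.3·h(F) + 0.2·h(D) + 0.4·0 + 0.1·1
Solving: h(F) = 0.5556, h(D) = 0.3333.
Starting from F, the probability is 0.5556.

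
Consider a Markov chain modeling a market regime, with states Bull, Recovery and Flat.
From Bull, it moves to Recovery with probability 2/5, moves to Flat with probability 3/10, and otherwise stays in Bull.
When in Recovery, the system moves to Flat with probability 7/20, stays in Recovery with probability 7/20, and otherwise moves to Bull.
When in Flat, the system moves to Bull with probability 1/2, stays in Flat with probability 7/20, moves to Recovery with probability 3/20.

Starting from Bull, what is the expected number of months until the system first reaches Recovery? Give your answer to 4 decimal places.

3.1148

Let t(s) be the expected number of months to first reach Recovery from state s, with t(Recovery) = 0. Conditioning on the first month:
t(Bull) = 1 + 0.3·t(Bull) + 0.3·t(Flat)
t(Flat) = 1 + 0.5·t(Bull) + 0.35·t(Flat)
Solving: t(Bull) = 3.1148, t(Flat) = 3.9344.
Expected months from Bull to Recovery: 3.1148.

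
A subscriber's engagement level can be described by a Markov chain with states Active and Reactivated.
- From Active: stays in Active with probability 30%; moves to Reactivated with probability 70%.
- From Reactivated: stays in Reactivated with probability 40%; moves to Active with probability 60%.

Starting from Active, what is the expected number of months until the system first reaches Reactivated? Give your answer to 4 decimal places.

1.4286

Let t(s) be the expected number of months to first reach Reactivated from state s, with t(Reactivated) = 0. Conditioning on the first month:
t(Active) = 1 + 0.3·t(Active)
Solving: t(Active) = 1.4286.
Expected months from Active to Reactivated: 1.4286.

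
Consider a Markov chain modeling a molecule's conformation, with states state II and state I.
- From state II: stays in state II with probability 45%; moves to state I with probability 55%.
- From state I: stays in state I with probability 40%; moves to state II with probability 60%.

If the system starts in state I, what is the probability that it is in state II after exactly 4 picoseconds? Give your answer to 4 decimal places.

Propagate the distribution vector 4 picoseconds from state I.
After 0 picoseconds: (0.0000, 1.0000)
After 1 picosecond: (0.6000, 0.4000)
After 2 picoseconds: (0.5100, 0.4900)
After 3 picoseconds: (0.5235, 0.4765)
After 4 picoseconds: (0.5215, 0.4785)
P(in state II after 4 picoseconds) = 0.5215

0.5215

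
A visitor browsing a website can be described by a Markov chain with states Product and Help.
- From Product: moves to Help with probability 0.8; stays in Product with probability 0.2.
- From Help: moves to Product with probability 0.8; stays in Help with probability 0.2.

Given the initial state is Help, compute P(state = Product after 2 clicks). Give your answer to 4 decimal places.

Sum over the intermediate state after 1 click:
P = P(Help→Product)·P(Product→Product) + P(Help→Help)·P(Help→Product)
  = 0.8×0.2 + 0.2×0.8
  = 0.1600 + 0.1600 = 0.3200

0.3200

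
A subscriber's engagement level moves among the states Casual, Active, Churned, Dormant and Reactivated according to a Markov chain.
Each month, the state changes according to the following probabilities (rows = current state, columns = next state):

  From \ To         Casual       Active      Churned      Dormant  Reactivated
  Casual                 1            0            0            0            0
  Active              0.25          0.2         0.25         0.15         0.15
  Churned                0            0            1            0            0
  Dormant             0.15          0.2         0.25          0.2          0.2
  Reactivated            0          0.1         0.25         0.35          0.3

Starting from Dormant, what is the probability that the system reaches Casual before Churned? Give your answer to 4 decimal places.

Let h(s) be the probability of absorption at Casual starting from transient state s. Then h(Casual) = 1 and h(Churned) = 0. By first-step analysis:
h(Active) = 0.25·1 + 0.2·h(Active) + 0.25·0 + 0.15·h(Dormant) + 0.15·h(Reactivated)
h(Dormant) = 0.15·1 + 0.2·h(Active) + 0.25·0 + 0.2·h(Dormant) + 0.2·h(Reactivated)
h(Reactivated) = 0.1·h(Active) + 0.25·0 + 0.35·h(Dormant) + 0.3·h(Reactivated)
Solving: h(Active) = 0.4229, h(Dormant) = 0.3524, h(Reactivated) = 0.2366.
Starting from Dormant, the probability is 0.3524.

0.3524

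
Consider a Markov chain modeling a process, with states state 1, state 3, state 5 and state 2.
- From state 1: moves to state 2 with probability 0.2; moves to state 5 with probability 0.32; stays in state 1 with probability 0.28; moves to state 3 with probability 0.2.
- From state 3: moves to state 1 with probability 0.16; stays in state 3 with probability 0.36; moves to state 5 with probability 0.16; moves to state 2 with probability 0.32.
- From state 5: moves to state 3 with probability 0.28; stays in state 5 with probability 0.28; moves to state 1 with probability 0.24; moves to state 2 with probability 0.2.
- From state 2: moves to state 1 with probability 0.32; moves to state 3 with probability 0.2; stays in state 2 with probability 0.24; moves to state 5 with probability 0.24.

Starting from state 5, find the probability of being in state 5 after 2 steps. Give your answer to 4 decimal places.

0.2480

Propagate the distribution vector 2 steps from state 5.
After 0 steps: (0.0000, 0.0000, 1.0000, 0.0000)
After 1 step: (0.2400, 0.2800, 0.2800, 0.2000)
After 2 steps: (0.2432, 0.2672, 0.2480, 0.2416)
P(in state 5 after 2 steps) = 0.2480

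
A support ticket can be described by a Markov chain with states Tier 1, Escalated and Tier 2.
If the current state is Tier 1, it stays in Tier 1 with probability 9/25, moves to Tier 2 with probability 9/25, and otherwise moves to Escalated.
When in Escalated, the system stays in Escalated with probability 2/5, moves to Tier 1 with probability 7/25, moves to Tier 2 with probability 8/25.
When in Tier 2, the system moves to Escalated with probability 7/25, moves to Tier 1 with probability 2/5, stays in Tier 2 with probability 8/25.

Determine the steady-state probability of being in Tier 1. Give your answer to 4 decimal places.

0.3479

Let the stationary distribution be π with π = πP and π_1 + π_2 + π_3 = 1.
π_1 = 0.36·π_1 + 0.28·π_2 + 0.4·π_3
π_2 = 0.28·π_1 + 0.4·π_2 + 0.28·π_3
Solving with the normalization constraint gives π = (0.3479, 0.3182, 0.3339).
So the stationary probability of Tier 1 is 0.3479.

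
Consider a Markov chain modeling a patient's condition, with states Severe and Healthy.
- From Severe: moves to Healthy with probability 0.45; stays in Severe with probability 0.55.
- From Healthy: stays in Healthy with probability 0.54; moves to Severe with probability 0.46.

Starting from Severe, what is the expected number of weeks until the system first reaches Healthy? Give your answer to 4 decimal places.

Let t(s) be the expected number of weeks to first reach Healthy from state s, with t(Healthy) = 0. Conditioning on the first week:
t(Severe) = 1 + 0.55·t(Severe)
Solving: t(Severe) = 2.2222.
Expected weeks from Severe to Healthy: 2.2222.

2.2222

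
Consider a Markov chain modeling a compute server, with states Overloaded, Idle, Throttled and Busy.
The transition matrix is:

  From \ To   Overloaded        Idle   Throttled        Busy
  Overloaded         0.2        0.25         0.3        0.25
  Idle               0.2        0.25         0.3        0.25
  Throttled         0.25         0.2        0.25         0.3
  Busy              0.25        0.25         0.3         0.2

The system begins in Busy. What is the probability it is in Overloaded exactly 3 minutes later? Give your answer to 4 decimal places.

Propagate the distribution vector 3 minutes from Busy.
After 0 minutes: (0.0000, 0.0000, 0.0000, 1.0000)
After 1 minute: (0.2500, 0.2500, 0.3000, 0.2000)
After 2 minutes: (0.2250, 0.2350, 0.2850, 0.2550)
After 3 minutes: (0.2270, 0.2358, 0.2858, 0.2515)
P(in Overloaded after 3 minutes) = 0.2270

0.2270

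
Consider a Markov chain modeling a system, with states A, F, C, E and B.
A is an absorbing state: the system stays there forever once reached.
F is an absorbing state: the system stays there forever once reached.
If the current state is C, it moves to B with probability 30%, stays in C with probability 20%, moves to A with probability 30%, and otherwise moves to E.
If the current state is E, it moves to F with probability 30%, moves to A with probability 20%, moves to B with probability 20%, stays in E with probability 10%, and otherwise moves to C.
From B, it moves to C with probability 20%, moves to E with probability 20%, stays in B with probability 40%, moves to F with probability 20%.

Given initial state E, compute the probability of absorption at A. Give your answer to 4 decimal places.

Let h(s) be the probability of absorption at A starting from transient state s. Then h(A) = 1 and h(F) = 0. By first-step analysis:
h(C) = 0.3·1 + 0.2·h(C) + 0.2·h(E) + 0.3·h(B)
h(E) = 0.2·1 + 0.3·0 + 0.2·h(C) + 0.1·h(E) + 0.2·h(B)
h(B) = 0.2·0 + 0.2·h(C) + 0.2·h(E) + 0.4·h(B)
Solving: h(C) = 0.6159, h(E) = 0.4371, h(B) = 0.3510.
Starting from E, the probability is 0.4371.

0.4371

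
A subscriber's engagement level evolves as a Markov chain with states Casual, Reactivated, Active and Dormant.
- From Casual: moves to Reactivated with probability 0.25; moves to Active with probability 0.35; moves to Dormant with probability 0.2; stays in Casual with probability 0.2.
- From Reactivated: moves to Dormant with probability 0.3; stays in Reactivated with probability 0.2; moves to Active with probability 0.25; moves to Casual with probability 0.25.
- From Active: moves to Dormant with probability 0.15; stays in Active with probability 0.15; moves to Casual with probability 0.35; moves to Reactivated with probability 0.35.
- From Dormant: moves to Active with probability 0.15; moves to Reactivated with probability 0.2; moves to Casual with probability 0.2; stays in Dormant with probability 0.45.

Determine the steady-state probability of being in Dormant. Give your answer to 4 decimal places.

Let the stationary distribution be π with π = πP and π_1 + π_2 + π_3 + π_4 = 1.
π_1 = 0.2·π_1 + 0.25·π_2 + 0.35·π_3 + 0.2·π_4
π_2 = 0.25·π_1 + 0.2·π_2 + 0.35·π_3 + 0.2·π_4
π_3 = 0.35·π_1 + 0.25·π_2 + 0.15·π_3 + 0.15·π_4
Solving with the normalization constraint gives π = (0.2459, 0.2459, 0.2238, 0.2845).
So the stationary probability of Dormant is 0.2845.

0.2845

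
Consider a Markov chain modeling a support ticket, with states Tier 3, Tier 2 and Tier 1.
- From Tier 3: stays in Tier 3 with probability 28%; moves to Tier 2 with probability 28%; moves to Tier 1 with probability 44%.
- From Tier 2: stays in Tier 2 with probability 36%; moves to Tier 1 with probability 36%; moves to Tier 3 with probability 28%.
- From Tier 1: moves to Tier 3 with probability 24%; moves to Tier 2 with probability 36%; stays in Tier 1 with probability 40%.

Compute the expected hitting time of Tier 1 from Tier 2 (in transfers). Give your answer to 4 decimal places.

Let t(s) be the expected number of transfers to first reach Tier 1 from state s, with t(Tier 1) = 0. Conditioning on the first transfer:
t(Tier 3) = 1 + 0.28·t(Tier 3) + 0.28·t(Tier 2)
t(Tier 2) = 1 + 0.28·t(Tier 3) + 0.36·t(Tier 2)
Solving: t(Tier 3) = 2.4059, t(Tier 2) = 2.6151.
Expected transfers from Tier 2 to Tier 1: 2.6151.

2.6151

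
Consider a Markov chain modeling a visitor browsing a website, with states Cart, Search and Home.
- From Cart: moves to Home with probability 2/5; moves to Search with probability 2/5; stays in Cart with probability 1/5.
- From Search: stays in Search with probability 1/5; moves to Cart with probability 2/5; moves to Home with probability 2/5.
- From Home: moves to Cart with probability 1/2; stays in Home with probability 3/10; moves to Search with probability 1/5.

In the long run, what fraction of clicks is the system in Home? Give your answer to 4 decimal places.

0.3636

Let the stationary distribution be π with π = πP and π_1 + π_2 + π_3 = 1.
π_1 = 0.2·π_1 + 0.4·π_2 + 0.5·π_3
π_2 = 0.4·π_1 + 0.2·π_2 + 0.2·π_3
Solving with the normalization constraint gives π = (0.3636, 0.2727, 0.3636).
So the stationary probability of Home is 0.3636.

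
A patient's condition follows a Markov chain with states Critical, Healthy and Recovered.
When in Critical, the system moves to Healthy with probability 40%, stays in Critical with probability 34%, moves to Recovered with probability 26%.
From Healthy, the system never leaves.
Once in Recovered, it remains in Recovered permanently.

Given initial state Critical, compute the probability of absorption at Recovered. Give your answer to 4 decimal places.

Let h(s) be the probability of absorption at Recovered starting from transient state s. Then h(Recovered) = 1 and h(Healthy) = 0. By first-step analysis:
h(Critical) = 0.34·h(Critical) + 0.4·0 + 0.26·1
Solving: h(Critical) = 0.3939.
Starting from Critical, the probability is 0.3939.

0.3939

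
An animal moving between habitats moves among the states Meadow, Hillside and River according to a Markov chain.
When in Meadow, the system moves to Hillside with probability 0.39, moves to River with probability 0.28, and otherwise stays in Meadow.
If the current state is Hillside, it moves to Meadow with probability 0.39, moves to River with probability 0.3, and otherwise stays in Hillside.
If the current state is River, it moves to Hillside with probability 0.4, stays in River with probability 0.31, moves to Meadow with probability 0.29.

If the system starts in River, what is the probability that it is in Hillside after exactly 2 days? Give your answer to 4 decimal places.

0.3611

Sum over the intermediate state after 1 day:
P = P(River→Meadow)·P(Meadow→Hillside) + P(River→Hillside)·P(Hillside→Hillside) + P(River→River)·P(River→Hillside)
  = 0.29×0.39 + 0.4×0.31 + 0.31×0.4
  = 0.1131 + 0.1240 + 0.1240 = 0.3611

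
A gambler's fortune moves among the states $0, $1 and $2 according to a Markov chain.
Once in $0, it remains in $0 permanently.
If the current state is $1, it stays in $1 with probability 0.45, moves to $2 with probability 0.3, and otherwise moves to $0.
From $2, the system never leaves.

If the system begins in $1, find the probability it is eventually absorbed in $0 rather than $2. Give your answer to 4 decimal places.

0.4545

Let h(s) be the probability of absorption at $0 starting from transient state s. Then h($0) = 1 and h($2) = 0. By first-step analysis:
h($1) = 0.25·1 + 0.45·h($1) + 0.3·0
Solving: h($1) = 0.4545.
Starting from $1, the probability is 0.4545.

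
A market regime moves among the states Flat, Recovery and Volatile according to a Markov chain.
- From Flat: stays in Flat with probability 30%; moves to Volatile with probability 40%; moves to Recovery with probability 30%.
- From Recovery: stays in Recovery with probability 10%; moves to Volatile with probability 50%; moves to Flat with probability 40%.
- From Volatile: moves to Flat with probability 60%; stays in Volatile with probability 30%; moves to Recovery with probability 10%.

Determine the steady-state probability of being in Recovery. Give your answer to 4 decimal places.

Let the stationary distribution be π with π = πP and π_1 + π_2 + π_3 = 1.
π_1 = 0.3·π_1 + 0.4·π_2 + 0.6·π_3
π_2 = 0.3·π_1 + 0.1·π_2 + 0.1·π_3
Solving with the normalization constraint gives π = (0.4328, 0.1866, 0.3806).
So the stationary probability of Recovery is 0.1866.

0.1866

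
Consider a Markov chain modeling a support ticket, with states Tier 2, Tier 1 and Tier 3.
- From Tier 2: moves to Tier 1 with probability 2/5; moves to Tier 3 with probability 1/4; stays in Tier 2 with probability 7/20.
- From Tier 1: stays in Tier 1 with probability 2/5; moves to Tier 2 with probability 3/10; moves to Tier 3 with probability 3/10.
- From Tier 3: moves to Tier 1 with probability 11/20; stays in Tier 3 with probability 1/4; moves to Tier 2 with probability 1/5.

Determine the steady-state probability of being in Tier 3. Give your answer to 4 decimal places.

Let the stationary distribution be π with π = πP and π_1 + π_2 + π_3 = 1.
π_1 = 0.35·π_1 + 0.3·π_2 + 0.2·π_3
π_2 = 0.4·π_1 + 0.4·π_2 + 0.55·π_3
Solving with the normalization constraint gives π = (0.2872, 0.4408, 0.2720).
So the stationary probability of Tier 3 is 0.2720.

0.2720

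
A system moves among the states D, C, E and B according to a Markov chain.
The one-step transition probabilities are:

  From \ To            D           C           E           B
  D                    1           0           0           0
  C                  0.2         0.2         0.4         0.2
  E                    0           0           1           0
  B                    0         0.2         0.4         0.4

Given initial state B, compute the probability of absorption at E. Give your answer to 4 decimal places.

0.9091

Let h(s) be the probability of absorption at E starting from transient state s. Then h(E) = 1 and h(D) = 0. By first-step analysis:
h(C) = 0.2·0 + 0.2·h(C) + 0.4·1 + 0.2·h(B)
h(B) = 0.2·h(C) + 0.4·1 + 0.4·h(B)
Solving: h(C) = 0.7273, h(B) = 0.9091.
Starting from B, the probability is 0.9091.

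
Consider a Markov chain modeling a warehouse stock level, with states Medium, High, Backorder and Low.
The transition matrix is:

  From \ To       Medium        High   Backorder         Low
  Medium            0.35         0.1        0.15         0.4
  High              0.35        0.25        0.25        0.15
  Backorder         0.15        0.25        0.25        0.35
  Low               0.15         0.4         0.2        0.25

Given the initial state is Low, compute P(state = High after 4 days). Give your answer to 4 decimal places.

Propagate the distribution vector 4 days from Low.
After 0 days: (0.0000, 0.0000, 0.0000, 1.0000)
After 1 day: (0.1500, 0.4000, 0.2000, 0.2500)
After 2 days: (0.2600, 0.2650, 0.2225, 0.2525)
After 3 days: (0.2550, 0.2489, 0.2114, 0.2848)
After 4 days: (0.2508, 0.2545, 0.2103, 0.2845)
P(in High after 4 days) = 0.2545

0.2545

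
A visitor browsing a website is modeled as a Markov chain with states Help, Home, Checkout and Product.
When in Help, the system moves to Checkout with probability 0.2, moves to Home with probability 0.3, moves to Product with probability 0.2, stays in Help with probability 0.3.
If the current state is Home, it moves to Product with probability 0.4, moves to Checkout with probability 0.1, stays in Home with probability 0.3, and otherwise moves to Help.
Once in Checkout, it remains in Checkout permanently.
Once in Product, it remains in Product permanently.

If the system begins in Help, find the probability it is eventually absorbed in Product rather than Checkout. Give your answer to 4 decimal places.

Let h(s) be the probability of absorption at Product starting from transient state s. Then h(Product) = 1 and h(Checkout) = 0. By first-step analysis:
h(Help) = 0.3·h(Help) + 0.3·h(Home) + 0.2·0 + 0.2·1
h(Home) = 0.2·h(Help) + 0.3·h(Home) + 0.1·0 + 0.4·1
Solving: h(Help) = 0.6047, h(Home) = 0.7442.
Starting from Help, the probability is 0.6047.

0.6047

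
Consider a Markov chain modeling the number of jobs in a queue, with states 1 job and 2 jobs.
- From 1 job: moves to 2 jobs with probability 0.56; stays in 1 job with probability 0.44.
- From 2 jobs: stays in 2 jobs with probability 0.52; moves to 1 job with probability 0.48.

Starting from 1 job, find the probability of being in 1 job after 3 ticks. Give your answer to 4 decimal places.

Propagate the distribution vector 3 ticks from 1 job.
After 0 ticks: (1.0000, 0.0000)
After 1 tick: (0.4400, 0.5600)
After 2 ticks: (0.4624, 0.5376)
After 3 ticks: (0.4615, 0.5385)
P(in 1 job after 3 ticks) = 0.4615

0.4615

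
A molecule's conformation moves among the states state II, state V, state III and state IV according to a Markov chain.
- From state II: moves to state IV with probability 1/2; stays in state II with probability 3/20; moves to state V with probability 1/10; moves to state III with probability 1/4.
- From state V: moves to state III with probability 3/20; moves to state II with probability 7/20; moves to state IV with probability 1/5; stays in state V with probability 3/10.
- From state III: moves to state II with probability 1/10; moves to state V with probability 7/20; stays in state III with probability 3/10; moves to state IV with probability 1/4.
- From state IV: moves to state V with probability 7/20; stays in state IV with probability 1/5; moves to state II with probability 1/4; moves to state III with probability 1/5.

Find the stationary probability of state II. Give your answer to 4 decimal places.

0.2229

Let the stationary distribution be π with π = πP and π_1 + π_2 + π_3 + π_4 = 1.
π_1 = 0.15·π_1 + 0.35·π_2 + 0.1·π_3 + 0.25·π_4
π_2 = 0.1·π_1 + 0.3·π_2 + 0.35·π_3 + 0.35·π_4
π_3 = 0.25·π_1 + 0.15·π_2 + 0.3·π_3 + 0.2·π_4
Solving with the normalization constraint gives π = (0.2229, 0.2803, 0.2190, 0.2778).
So the stationary probability of state II is 0.2229.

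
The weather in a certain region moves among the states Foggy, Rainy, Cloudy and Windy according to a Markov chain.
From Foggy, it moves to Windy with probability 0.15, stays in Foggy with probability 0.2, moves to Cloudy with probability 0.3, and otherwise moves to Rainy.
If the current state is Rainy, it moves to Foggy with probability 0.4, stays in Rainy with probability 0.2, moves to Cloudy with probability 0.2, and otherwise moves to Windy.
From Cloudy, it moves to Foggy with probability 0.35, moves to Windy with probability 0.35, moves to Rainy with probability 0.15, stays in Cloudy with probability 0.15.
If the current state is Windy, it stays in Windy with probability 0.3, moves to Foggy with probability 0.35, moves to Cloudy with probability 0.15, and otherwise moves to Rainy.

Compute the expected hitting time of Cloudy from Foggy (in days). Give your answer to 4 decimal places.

Let t(s) be the expected number of days to first reach Cloudy from state s, with t(Cloudy) = 0. Conditioning on the first day:
t(Foggy) = 1 + 0.2·t(Foggy) + 0.35·t(Rainy) + 0.15·t(Windy)
t(Rainy) = 1 + 0.4·t(Foggy) + 0.2·t(Rainy) + 0.2·t(Windy)
t(Windy) = 1 + 0.35·t(Foggy) + 0.2·t(Rainy) + 0.3·t(Windy)
Solving: t(Foggy) = 4.1127, t(Rainy) = 4.4990, t(Windy) = 4.7704.
Expected days from Foggy to Cloudy: 4.1127.

4.1127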